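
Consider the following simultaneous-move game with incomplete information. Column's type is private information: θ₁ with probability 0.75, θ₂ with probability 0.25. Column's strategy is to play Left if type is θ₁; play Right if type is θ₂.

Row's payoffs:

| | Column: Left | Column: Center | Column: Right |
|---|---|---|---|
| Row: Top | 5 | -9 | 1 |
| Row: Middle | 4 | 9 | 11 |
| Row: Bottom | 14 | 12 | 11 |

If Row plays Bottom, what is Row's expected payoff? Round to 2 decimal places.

E[Bottom] = 0.75·14 + 0.25·11 = 10.5 + 2.75 = 13.25

13.25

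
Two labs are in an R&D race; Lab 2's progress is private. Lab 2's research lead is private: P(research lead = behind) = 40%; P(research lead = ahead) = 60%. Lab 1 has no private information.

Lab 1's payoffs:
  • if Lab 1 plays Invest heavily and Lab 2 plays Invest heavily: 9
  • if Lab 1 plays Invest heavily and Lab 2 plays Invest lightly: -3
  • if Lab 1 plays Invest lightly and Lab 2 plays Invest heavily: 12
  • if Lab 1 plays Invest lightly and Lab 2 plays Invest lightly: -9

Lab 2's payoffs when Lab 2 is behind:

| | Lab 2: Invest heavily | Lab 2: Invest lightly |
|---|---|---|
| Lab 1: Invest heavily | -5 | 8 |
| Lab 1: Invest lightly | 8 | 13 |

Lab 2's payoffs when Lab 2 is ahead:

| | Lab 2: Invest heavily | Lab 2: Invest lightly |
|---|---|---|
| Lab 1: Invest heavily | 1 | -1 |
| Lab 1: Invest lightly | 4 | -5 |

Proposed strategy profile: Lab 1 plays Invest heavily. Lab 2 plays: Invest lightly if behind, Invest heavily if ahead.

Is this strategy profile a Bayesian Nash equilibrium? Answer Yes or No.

Yes

A profile is a BNE iff every type of every player is best-responding given beliefs about the other side.
Lab 1 plays Invest heavily: E[Invest heavily] = 0.4·(-3) + 0.6·(9) = 4.2; E[Invest lightly] = 3.6. Best-responding. ✓
Lab 2 (research lead behind), facing Invest heavily: Invest heavily gives -5, Invest lightly gives 8. Proposed Invest lightly is best. ✓
Lab 2 (research lead ahead), facing Invest heavily: Invest heavily gives 1, Invest lightly gives -1. Proposed Invest heavily is best. ✓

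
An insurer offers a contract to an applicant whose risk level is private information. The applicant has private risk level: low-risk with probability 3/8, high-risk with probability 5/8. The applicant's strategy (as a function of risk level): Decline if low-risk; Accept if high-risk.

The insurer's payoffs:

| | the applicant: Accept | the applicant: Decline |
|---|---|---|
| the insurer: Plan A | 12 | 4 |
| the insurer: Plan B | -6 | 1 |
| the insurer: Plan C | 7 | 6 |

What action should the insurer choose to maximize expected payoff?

E[Plan A] = 3/8·(4) + 5/8·(12) = 9
E[Plan B] = 3/8·(1) + 5/8·(-6) = -27/8
E[Plan C] = 3/8·(6) + 5/8·(7) = 53/8
Best response: Plan A (9 is the largest).

Plan A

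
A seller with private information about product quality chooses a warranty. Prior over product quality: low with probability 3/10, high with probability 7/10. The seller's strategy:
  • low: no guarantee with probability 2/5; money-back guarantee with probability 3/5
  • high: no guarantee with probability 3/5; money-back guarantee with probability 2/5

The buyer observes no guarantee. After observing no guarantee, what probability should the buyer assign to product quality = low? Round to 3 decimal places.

Apply Bayes' rule using the sender's strategy as the likelihood.
P(no guarantee) = (3/10)·(2/5) + (7/10)·(3/5) = 27/50
P(low | no guarantee) = ((3/10)·(2/5)) / (27/50) = (3/25) / (27/50) = 2/9

0.222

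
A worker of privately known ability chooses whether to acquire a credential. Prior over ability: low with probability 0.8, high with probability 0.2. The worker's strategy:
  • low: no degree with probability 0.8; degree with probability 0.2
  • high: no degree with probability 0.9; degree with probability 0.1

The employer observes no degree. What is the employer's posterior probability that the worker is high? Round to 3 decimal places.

0.220

P(no degree) = 0.8·0.8 + 0.2·0.9 = 0.82
P(high | no degree) = (0.2·0.9) / 0.82 = 0.18 / 0.82 = 0.219512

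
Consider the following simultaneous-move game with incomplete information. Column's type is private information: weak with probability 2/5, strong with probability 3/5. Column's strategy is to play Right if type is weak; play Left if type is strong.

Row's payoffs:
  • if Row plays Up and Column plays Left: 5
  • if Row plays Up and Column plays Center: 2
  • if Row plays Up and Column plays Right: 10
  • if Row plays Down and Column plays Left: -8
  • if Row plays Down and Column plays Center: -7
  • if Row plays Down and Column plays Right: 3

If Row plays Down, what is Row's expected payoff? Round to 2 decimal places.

-3.60

E[Down] = 2/5·3 + 3/5·(-8) = 6/5 + (-24/5) = -18/5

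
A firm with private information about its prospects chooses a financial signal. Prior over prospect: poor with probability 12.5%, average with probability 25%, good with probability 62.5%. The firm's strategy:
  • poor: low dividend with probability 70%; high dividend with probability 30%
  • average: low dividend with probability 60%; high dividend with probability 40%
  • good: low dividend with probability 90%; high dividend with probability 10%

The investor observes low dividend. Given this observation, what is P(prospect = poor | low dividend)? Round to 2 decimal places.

Apply Bayes' rule using the sender's strategy as the likelihood.
P(low dividend) = 0.125·0.7 + 0.25·0.6 + 0.625·0.9 = 0.8
P(poor | low dividend) = (0.125·0.7) / 0.8 = 0.0875 / 0.8 = 0.109375

0.11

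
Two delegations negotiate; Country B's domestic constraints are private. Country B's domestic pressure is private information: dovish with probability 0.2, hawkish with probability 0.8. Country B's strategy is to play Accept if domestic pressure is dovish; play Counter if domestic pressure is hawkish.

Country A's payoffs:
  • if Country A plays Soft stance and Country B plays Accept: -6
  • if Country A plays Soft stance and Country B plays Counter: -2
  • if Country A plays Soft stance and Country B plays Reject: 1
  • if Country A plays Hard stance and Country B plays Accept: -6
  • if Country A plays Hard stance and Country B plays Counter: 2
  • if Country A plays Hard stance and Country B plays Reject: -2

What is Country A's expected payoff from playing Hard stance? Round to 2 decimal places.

Take the expectation over Country B's domestic pressure, weighting each type's action by its prior probability.
E[Hard stance] = 0.2·(-6) + 0.8·2 = (-1.2) + 1.6 = 0.4

0.40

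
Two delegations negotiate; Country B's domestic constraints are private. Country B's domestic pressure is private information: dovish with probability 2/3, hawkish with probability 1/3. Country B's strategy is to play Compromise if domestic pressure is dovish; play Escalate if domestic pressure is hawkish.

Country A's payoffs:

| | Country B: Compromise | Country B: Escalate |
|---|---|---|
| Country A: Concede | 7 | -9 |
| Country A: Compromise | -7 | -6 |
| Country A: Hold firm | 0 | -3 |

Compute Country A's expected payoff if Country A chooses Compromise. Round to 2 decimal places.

-6.67

Take the expectation over Country B's domestic pressure, weighting each type's action by its prior probability.
E[Compromise] = 2/3·(-7) + 1/3·(-6) = (-14/3) + (-2) = -20/3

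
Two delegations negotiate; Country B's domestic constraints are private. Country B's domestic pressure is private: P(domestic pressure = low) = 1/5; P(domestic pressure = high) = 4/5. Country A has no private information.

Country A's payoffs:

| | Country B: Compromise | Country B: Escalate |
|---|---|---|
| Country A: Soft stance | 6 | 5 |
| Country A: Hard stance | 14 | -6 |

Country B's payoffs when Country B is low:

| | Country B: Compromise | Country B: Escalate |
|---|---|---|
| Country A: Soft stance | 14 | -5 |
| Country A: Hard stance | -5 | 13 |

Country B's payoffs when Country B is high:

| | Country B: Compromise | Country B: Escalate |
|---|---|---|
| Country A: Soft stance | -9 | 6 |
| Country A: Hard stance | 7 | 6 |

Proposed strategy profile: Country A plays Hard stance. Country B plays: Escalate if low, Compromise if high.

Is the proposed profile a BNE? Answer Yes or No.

Yes

Country A plays Hard stance: E[Hard stance] = 1/5·(-6) + 4/5·(14) = 10; E[Soft stance] = 29/5. Best-responding. ✓
Country B (domestic pressure low), facing Hard stance: Compromise gives -5, Escalate gives 13. Proposed Escalate is best. ✓
Country B (domestic pressure high), facing Hard stance: Compromise gives 7, Escalate gives 6. Proposed Compromise is best. ✓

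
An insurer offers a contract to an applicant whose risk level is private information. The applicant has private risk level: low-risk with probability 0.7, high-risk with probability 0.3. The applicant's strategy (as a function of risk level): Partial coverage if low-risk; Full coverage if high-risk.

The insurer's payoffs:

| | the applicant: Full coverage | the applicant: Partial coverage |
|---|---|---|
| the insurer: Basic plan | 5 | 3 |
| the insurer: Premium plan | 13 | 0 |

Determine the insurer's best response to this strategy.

Premium plan

E[Basic plan] = 0.7·(3) + 0.3·(5) = 3.6
E[Premium plan] = 0.7·(0) + 0.3·(13) = 3.9
Best response: Premium plan (3.9 is the largest).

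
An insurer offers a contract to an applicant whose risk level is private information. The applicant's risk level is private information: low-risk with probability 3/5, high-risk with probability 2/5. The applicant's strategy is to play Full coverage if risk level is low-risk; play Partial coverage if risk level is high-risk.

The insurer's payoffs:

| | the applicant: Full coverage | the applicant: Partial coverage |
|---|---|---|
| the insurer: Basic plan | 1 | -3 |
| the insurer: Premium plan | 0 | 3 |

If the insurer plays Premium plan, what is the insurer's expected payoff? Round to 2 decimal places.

1.20

Take the expectation over the applicant's risk level, weighting each type's action by its prior probability.
E[Premium plan] = 3/5·0 + 2/5·3 = 0 + 6/5 = 6/5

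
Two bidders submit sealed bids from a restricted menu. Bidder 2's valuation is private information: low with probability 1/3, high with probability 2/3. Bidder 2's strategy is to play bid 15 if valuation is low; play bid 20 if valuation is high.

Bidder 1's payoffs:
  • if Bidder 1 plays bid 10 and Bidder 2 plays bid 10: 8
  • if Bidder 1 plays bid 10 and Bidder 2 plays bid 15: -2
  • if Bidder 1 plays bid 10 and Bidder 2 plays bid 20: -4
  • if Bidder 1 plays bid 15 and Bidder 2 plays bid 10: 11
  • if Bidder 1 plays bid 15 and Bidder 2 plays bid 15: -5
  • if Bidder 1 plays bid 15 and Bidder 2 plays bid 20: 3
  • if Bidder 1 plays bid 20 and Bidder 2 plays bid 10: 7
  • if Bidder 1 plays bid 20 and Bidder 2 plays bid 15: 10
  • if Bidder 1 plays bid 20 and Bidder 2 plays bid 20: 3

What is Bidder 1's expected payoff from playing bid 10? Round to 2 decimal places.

-3.33

Take the expectation over Bidder 2's valuation, weighting each type's action by its prior probability.
E[bid 10] = 1/3·(-2) + 2/3·(-4) = (-2/3) + (-8/3) = -10/3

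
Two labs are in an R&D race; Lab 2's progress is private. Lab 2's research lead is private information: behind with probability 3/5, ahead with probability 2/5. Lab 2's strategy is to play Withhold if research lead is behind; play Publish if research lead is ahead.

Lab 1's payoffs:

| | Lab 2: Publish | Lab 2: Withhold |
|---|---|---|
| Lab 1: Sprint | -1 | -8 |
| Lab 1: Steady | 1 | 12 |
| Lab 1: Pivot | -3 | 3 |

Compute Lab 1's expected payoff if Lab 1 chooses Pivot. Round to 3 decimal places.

0.600

Take the expectation over Lab 2's research lead, weighting each type's action by its prior probability.
E[Pivot] = 3/5·3 + 2/5·(-3) = 9/5 + (-6/5) = 3/5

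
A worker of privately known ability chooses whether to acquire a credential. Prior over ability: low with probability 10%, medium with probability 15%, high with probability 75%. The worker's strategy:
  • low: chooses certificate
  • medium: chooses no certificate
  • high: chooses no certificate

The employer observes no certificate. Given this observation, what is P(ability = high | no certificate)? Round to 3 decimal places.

P(no certificate) = 0.1·0 + 0.15·1 + 0.75·1 = 0.9
P(high | no certificate) = (0.75·1) / 0.9 = 0.75 / 0.9 = 0.833333

0.833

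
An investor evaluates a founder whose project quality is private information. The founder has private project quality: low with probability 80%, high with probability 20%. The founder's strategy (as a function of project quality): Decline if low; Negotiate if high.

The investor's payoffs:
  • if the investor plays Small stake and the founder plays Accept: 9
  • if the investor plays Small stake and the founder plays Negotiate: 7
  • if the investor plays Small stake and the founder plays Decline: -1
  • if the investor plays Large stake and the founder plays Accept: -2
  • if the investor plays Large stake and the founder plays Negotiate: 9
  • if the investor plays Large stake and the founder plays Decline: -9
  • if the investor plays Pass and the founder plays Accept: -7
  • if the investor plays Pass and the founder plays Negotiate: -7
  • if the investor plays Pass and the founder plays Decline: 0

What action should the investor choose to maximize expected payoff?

Compute the investor's expected payoff for each action, taking the expectation over the founder's type.
E[Small stake] = 0.8·(-1) + 0.2·(7) = 0.6
E[Large stake] = 0.8·(-9) + 0.2·(9) = -5.4
E[Pass] = 0.8·(0) + 0.2·(-7) = -1.4
Best response: Small stake (0.6 is the largest).

Small stake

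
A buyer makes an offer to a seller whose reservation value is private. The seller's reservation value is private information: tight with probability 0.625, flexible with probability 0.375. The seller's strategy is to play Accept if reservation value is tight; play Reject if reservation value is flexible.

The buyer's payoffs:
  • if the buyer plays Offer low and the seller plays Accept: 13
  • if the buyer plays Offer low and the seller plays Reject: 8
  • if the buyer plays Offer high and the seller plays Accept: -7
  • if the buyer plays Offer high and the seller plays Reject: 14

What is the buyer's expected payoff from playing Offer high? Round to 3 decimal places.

E[Offer high] = 0.625·(-7) + 0.375·14 = (-4.375) + 5.25 = 0.875

0.875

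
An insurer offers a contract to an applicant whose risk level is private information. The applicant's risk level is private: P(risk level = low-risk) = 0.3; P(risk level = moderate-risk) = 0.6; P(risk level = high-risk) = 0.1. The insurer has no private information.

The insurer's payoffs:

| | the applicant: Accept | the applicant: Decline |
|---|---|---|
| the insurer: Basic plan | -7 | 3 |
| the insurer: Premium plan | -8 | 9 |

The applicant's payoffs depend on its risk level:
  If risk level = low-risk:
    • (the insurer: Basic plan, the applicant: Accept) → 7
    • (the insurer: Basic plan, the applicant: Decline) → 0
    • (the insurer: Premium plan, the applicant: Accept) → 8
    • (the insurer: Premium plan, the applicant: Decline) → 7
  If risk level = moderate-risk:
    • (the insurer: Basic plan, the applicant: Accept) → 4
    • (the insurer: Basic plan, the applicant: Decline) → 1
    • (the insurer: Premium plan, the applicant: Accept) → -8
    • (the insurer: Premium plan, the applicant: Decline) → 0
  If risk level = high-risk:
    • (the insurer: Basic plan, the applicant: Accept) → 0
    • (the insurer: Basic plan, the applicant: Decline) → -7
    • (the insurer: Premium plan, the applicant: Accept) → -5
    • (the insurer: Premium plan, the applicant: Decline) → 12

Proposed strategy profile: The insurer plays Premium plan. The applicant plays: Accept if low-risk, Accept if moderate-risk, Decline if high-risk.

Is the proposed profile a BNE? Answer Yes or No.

No

The insurer plays Premium plan: E[Premium plan] = 0.3·(-8) + 0.6·(-8) + 0.1·(9) = -6.3; E[Basic plan] = -6. Not best-responding. ✗
The applicant (risk level low-risk), facing Premium plan: Accept gives 8, Decline gives 7. Proposed Accept is best. ✓
The applicant (risk level moderate-risk), facing Premium plan: Accept gives -8, Decline gives 0. Proposed Accept is not best — profitable deviation exists. ✗
The applicant (risk level high-risk), facing Premium plan: Accept gives -5, Decline gives 12. Proposed Decline is best. ✓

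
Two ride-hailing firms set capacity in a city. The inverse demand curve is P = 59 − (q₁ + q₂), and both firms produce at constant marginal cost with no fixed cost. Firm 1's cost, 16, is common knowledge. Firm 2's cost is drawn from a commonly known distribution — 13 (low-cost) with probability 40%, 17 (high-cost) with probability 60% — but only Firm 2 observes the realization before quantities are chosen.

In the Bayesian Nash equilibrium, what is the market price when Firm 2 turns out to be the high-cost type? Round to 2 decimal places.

Firm 2 with cost c maximizes (59 − (q₁+q₂) − c)·q₂, giving q₂(c) = (59 − c − q₁)/2.
E[c₂] = 0.4·13 + 0.6·17 = 15.4
Firm 1's FOC against E[q₂] yields q₁ = (59 − 2·16 + E[c₂])/3 = (59 − 32 + 15.4)/3 = 14.1333.
q₂(high-cost) = 13.9333, so P = 59 − (14.1333 + 13.9333) = 30.9333.

30.93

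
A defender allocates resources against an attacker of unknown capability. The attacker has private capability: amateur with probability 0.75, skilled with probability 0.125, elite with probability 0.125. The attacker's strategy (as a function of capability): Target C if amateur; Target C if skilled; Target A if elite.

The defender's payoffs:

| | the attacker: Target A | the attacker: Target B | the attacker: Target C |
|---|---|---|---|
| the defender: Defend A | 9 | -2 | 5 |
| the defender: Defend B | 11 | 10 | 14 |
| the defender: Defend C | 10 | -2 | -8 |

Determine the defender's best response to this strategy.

Defend B

E[Defend A] = 0.75·(5) + 0.125·(5) + 0.125·(9) = 5.5
E[Defend B] = 0.75·(14) + 0.125·(14) + 0.125·(11) = 13.625
E[Defend C] = 0.75·(-8) + 0.125·(-8) + 0.125·(10) = -5.75
Best response: Defend B (13.625 is the largest).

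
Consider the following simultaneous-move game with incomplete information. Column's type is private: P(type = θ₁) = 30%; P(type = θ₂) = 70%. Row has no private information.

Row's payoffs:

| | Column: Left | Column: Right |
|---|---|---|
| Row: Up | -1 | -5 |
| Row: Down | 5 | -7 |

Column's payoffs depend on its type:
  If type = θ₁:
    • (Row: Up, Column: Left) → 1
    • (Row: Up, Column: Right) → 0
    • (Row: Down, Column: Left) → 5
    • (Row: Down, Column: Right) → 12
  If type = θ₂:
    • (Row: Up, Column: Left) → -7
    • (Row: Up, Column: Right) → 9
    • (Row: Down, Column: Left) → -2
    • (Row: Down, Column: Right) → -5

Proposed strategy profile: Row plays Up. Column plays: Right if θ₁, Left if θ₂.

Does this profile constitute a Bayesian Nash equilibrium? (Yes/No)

No

Row plays Up: E[Up] = 0.3·(-5) + 0.7·(-1) = -2.2; E[Down] = 1.4. Not best-responding. ✗
Column (type θ₁), facing Up: Left gives 1, Right gives 0. Proposed Right is not best — profitable deviation exists. ✗
Column (type θ₂), facing Up: Left gives -7, Right gives 9. Proposed Left is not best — profitable deviation exists. ✗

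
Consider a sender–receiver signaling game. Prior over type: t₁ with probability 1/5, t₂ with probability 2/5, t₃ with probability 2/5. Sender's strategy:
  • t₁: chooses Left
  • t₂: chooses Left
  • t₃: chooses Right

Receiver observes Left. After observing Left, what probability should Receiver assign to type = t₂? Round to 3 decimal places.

P(Left) = (1/5)·1 + (2/5)·1 + (2/5)·0 = 3/5
P(t₂ | Left) = ((2/5)·1) / (3/5) = (2/5) / (3/5) = 2/3

0.667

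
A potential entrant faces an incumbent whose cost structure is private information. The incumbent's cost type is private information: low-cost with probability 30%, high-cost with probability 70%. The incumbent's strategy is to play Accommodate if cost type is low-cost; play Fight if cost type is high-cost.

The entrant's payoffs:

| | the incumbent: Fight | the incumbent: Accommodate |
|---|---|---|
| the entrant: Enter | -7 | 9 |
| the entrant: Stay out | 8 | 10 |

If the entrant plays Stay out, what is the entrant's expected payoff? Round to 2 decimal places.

8.60

E[Stay out] = 0.3·10 + 0.7·8 = 3 + 5.6 = 8.6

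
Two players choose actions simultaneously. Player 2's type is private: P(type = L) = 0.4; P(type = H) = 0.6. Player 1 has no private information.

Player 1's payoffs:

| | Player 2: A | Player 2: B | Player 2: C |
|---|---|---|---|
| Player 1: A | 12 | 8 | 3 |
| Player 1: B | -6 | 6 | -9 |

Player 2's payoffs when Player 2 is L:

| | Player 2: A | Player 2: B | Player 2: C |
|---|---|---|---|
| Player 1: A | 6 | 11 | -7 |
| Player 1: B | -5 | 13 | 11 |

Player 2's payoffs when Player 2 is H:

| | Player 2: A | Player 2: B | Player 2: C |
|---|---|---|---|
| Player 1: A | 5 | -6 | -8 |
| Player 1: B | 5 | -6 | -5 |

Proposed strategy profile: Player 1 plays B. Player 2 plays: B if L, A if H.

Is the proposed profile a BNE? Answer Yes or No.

Player 1 plays B: E[B] = 0.4·(6) + 0.6·(-6) = -1.2; E[A] = 10.4. Not best-responding. ✗
Player 2 (type L), facing B: A gives -5, B gives 13, C gives 11. Proposed B is best. ✓
Player 2 (type H), facing B: A gives 5, B gives -6, C gives -5. Proposed A is best. ✓

No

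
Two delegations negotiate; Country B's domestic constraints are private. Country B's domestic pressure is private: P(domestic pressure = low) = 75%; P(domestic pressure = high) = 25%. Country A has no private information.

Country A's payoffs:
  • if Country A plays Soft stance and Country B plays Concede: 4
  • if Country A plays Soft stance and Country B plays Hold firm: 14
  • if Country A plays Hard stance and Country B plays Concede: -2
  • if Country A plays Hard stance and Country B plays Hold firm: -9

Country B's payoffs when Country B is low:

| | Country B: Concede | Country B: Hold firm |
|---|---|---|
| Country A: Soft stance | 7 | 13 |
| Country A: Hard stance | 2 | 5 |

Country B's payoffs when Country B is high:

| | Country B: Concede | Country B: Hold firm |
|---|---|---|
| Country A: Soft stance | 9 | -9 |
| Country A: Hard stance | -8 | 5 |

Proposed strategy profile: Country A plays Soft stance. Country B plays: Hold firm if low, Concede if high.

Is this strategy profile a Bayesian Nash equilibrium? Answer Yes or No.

Country A plays Soft stance: E[Soft stance] = 0.75·(14) + 0.25·(4) = 11.5; E[Hard stance] = -7.25. Best-responding. ✓
Country B (domestic pressure low), facing Soft stance: Concede gives 7, Hold firm gives 13. Proposed Hold firm is best. ✓
Country B (domestic pressure high), facing Soft stance: Concede gives 9, Hold firm gives -9. Proposed Concede is best. ✓

Yes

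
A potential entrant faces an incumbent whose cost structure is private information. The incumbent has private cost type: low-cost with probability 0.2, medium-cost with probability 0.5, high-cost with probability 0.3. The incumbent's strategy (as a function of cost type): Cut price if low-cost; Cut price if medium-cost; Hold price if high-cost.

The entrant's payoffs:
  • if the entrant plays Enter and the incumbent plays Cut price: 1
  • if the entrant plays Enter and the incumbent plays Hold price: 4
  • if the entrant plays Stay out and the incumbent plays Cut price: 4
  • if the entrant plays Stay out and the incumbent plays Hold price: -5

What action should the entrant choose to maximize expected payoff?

E[Enter] = 0.2·(1) + 0.5·(1) + 0.3·(4) = 1.9
E[Stay out] = 0.2·(4) + 0.5·(4) + 0.3·(-5) = 1.3
Best response: Enter (1.9 is the largest).

Enter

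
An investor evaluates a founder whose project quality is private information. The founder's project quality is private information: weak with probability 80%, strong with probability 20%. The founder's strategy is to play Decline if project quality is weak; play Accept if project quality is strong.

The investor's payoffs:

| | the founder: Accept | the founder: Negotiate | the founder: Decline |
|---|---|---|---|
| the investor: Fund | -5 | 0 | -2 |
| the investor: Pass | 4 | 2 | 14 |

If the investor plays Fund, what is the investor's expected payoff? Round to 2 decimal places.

-2.60

E[Fund] = 0.8·(-2) + 0.2·(-5) = (-1.6) + (-1) = -2.6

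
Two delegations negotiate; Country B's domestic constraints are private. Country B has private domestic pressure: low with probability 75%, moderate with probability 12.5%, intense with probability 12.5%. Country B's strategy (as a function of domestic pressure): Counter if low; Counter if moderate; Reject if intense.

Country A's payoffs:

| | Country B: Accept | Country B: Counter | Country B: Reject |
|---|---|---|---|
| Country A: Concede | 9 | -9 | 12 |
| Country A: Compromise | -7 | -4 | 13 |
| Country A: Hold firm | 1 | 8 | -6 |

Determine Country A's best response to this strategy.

Hold firm

Compute Country A's expected payoff for each action, taking the expectation over Country B's type.
E[Concede] = 0.75·(-9) + 0.125·(-9) + 0.125·(12) = -6.375
E[Compromise] = 0.75·(-4) + 0.125·(-4) + 0.125·(13) = -1.875
E[Hold firm] = 0.75·(8) + 0.125·(8) + 0.125·(-6) = 6.25
Best response: Hold firm (6.25 is the largest).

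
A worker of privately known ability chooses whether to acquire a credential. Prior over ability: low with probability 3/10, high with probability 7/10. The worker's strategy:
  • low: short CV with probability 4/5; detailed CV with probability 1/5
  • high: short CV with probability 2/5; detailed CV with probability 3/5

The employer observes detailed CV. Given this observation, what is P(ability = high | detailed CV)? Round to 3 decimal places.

Apply Bayes' rule using the sender's strategy as the likelihood.
P(detailed CV) = (3/10)·(1/5) + (7/10)·(3/5) = 12/25
P(high | detailed CV) = ((7/10)·(3/5)) / (12/25) = (21/50) / (12/25) = 7/8

0.875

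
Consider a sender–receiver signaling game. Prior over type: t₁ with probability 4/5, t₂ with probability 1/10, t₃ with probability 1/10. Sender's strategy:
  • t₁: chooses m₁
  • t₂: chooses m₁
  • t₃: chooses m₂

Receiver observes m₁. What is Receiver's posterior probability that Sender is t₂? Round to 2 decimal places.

0.11

P(m₁) = (4/5)·1 + (1/10)·1 + (1/10)·0 = 9/10
P(t₂ | m₁) = ((1/10)·1) / (9/10) = (1/10) / (9/10) = 1/9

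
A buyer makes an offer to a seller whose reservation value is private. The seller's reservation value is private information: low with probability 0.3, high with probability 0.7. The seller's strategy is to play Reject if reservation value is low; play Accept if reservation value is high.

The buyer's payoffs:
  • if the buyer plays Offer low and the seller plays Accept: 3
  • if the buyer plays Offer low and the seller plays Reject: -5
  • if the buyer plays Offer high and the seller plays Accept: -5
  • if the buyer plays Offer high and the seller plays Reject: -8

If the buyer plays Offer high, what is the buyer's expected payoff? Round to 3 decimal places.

-5.900

E[Offer high] = 0.3·(-8) + 0.7·(-5) = (-2.4) + (-3.5) = -5.9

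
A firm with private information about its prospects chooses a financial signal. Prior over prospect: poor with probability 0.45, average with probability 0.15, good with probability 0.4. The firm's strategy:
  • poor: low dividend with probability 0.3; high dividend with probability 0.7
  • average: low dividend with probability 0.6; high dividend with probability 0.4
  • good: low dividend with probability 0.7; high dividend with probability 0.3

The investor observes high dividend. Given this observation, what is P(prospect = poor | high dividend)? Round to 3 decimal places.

0.636

Apply Bayes' rule using the sender's strategy as the likelihood.
P(high dividend) = 0.45·0.7 + 0.15·0.4 + 0.4·0.3 = 0.495
P(poor | high dividend) = (0.45·0.7) / 0.495 = 0.315 / 0.495 = 0.636364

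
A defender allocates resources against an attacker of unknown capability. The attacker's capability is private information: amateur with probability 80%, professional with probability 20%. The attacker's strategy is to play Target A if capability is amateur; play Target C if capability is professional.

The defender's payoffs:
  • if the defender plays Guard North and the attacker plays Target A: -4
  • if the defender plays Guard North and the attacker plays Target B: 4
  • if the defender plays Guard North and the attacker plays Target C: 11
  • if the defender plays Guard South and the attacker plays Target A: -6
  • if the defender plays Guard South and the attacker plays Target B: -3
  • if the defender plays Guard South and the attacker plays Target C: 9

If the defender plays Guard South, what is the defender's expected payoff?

E[Guard South] = 0.8·(-6) + 0.2·9 = (-4.8) + 1.8 = -3

-3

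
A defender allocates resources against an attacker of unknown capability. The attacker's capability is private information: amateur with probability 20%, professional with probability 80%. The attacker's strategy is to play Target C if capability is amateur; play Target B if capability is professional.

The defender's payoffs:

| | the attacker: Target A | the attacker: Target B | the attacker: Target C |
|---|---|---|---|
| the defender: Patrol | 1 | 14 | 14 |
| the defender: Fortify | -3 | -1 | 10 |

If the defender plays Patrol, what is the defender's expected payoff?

Take the expectation over the attacker's capability, weighting each type's action by its prior probability.
E[Patrol] = 0.2·14 + 0.8·14 = 2.8 + 11.2 = 14

14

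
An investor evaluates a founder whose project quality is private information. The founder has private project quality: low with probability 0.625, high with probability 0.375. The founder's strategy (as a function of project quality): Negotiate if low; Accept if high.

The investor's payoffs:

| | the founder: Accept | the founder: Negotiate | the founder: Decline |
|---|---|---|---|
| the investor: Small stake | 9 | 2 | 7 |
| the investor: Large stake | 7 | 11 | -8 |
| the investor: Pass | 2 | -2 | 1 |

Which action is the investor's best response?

Large stake

Compute the investor's expected payoff for each action, taking the expectation over the founder's type.
E[Small stake] = 0.625·(2) + 0.375·(9) = 4.625
E[Large stake] = 0.625·(11) + 0.375·(7) = 9.5
E[Pass] = 0.625·(-2) + 0.375·(2) = -0.5
Best response: Large stake (9.5 is the largest).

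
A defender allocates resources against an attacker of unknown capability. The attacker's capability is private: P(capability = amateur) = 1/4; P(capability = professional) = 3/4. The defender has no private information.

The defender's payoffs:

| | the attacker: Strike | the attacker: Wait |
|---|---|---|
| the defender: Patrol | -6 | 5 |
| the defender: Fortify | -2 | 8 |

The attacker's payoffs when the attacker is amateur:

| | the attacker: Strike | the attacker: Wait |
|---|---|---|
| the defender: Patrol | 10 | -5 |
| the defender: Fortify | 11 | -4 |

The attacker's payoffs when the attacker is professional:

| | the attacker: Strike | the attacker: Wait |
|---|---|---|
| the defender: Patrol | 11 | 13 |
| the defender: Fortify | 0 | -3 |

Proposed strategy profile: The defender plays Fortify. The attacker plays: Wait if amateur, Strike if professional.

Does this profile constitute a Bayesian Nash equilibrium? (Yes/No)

The defender plays Fortify: E[Fortify] = 1/4·(8) + 3/4·(-2) = 1/2; E[Patrol] = -13/4. Best-responding. ✓
The attacker (capability amateur), facing Fortify: Strike gives 11, Wait gives -4. Proposed Wait is not best — profitable deviation exists. ✗
The attacker (capability professional), facing Fortify: Strike gives 0, Wait gives -3. Proposed Strike is best. ✓

No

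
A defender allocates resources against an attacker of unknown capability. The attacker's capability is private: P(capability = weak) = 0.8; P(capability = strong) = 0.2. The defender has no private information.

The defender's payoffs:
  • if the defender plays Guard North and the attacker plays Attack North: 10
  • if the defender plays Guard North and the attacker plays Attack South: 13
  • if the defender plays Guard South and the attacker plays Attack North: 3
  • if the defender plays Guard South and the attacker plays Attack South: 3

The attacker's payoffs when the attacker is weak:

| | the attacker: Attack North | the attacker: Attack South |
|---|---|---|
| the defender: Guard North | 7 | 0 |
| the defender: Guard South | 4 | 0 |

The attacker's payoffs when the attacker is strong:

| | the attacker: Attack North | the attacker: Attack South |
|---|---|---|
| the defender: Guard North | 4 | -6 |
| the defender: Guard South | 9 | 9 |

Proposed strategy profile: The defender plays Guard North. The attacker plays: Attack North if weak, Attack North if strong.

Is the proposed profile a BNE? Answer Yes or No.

Yes

The defender plays Guard North: E[Guard North] = 0.8·(10) + 0.2·(10) = 10; E[Guard South] = 3. Best-responding. ✓
The attacker (capability weak), facing Guard North: Attack North gives 7, Attack South gives 0. Proposed Attack North is best. ✓
The attacker (capability strong), facing Guard North: Attack North gives 4, Attack South gives -6. Proposed Attack North is best. ✓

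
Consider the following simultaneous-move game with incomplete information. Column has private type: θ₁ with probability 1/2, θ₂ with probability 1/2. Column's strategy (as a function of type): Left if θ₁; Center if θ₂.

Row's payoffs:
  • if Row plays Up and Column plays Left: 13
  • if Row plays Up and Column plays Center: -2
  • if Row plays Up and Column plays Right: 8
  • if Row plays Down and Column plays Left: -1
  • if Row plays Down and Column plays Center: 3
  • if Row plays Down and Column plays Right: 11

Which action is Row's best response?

Up

E[Up] = 1/2·(13) + 1/2·(-2) = 11/2
E[Down] = 1/2·(-1) + 1/2·(3) = 1
Best response: Up (11/2 is the largest).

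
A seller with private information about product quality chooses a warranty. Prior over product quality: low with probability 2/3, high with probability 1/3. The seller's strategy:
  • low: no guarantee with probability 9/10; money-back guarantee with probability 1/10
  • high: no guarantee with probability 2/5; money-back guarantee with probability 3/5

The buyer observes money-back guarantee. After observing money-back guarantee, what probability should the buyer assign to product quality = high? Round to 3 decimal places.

0.750

Apply Bayes' rule using the sender's strategy as the likelihood.
P(money-back guarantee) = (2/3)·(1/10) + (1/3)·(3/5) = 4/15
P(high | money-back guarantee) = ((1/3)·(3/5)) / (4/15) = (1/5) / (4/15) = 3/4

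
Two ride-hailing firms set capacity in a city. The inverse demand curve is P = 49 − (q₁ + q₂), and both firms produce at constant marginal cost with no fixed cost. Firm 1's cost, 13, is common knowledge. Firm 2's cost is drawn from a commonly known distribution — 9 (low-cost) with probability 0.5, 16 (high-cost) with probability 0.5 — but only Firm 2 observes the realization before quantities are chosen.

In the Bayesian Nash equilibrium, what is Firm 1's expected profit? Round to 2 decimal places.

140.03

Type-c best response for Firm 2: q₂(c) = (49 − c)/2 − q₁/2.
Firm 1 maximizes expected profit; its first-order condition is 49 − 2q₁ − E[q₂] − 13 = 0.
Substituting E[q₂] and solving: E[c₂] = 12.5, so q₁ = (49 − 2·13 + 12.5)/3 = 11.8333.
E[P] = 49 − (q₁ + E[q₂]) = 24.8333; Firm 1's expected profit = (E[P] − 13)·q₁ = (24.8333 − 13)·11.8333 = 140.028.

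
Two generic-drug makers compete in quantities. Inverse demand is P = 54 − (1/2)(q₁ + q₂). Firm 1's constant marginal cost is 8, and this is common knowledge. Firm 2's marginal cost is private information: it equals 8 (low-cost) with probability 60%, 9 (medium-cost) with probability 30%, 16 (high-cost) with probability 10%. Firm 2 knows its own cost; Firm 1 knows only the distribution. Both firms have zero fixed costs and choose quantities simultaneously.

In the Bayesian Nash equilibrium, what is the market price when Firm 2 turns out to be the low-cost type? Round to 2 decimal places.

Firm 2 with cost c maximizes (54 − (1/2)(q₁+q₂) − c)·q₂, giving q₂(c) = (54 − c − (1/2)q₁).
E[c₂] = 0.6·8 + 0.3·9 + 0.1·16 = 9.1
Firm 1's FOC against E[q₂] yields q₁ = (54 − 2·8 + E[c₂])/(3/2) = (54 − 16 + 9.1)/(3/2) = 31.4.
q₂(low-cost) = 30.3, so P = 54 − (1/2)·(31.4 + 30.3) = 23.15.

23.15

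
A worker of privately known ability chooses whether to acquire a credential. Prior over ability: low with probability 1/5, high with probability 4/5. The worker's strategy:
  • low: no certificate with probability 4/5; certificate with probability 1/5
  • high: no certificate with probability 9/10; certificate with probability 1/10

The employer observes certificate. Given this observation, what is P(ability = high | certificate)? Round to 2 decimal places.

P(certificate) = (1/5)·(1/5) + (4/5)·(1/10) = 3/25
P(high | certificate) = ((4/5)·(1/10)) / (3/25) = (2/25) / (3/25) = 2/3

0.67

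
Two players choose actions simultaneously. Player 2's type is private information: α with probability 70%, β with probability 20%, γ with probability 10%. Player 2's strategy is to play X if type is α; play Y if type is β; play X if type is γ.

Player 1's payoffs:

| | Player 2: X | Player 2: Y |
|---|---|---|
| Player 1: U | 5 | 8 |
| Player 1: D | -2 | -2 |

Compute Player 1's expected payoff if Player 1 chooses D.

-2

E[D] = 0.7·(-2) + 0.2·(-2) + 0.1·(-2) = (-1.4) + (-0.4) + (-0.2) = -2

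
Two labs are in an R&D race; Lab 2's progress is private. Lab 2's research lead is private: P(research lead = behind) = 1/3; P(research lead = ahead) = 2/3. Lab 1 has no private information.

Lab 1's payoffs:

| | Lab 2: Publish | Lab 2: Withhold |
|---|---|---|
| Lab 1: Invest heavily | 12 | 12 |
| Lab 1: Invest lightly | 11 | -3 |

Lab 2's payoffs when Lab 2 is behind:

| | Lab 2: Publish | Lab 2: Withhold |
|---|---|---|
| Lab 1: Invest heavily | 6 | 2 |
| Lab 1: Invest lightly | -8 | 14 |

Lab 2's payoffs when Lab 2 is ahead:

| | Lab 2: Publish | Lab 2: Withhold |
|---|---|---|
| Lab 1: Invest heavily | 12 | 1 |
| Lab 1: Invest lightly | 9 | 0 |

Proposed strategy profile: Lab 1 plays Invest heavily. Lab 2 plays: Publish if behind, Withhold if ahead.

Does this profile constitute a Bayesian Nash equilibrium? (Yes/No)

No

Lab 1 plays Invest heavily: E[Invest heavily] = 1/3·(12) + 2/3·(12) = 12; E[Invest lightly] = 5/3. Best-responding. ✓
Lab 2 (research lead behind), facing Invest heavily: Publish gives 6, Withhold gives 2. Proposed Publish is best. ✓
Lab 2 (research lead ahead), facing Invest heavily: Publish gives 12, Withhold gives 1. Proposed Withhold is not best — profitable deviation exists. ✗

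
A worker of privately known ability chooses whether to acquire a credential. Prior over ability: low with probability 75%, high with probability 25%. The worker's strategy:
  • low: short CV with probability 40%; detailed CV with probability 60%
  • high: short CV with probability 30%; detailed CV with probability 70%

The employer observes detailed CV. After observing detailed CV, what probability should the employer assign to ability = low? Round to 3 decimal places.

P(detailed CV) = 0.75·0.6 + 0.25·0.7 = 0.625
P(low | detailed CV) = (0.75·0.6) / 0.625 = 0.45 / 0.625 = 0.72

0.720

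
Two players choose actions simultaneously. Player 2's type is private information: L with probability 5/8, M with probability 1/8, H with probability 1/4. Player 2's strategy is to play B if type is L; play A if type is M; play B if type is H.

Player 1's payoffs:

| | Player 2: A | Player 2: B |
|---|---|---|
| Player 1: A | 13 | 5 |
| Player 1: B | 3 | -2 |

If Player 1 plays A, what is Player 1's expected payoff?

6

Take the expectation over Player 2's type, weighting each type's action by its prior probability.
E[A] = 5/8·5 + 1/8·13 + 1/4·5 = 25/8 + 13/8 + 5/4 = 6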